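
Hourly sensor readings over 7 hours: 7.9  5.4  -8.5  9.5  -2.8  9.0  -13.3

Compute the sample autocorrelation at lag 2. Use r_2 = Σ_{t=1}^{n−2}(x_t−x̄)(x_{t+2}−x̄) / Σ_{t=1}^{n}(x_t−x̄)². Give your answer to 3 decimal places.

0.255

Mean x̄ = (7.9 + 5.4 − 8.5 + 9.5 − 2.8 + 9.0 − 13.3)/7 = 1.0286
Deviations from mean: 6.8714, 4.3714, -9.5286, 8.4714, -3.8286, 7.9714, -14.3286
Numerator Σ_{t=1}^{5}(x_t−x̄)(x_{t+2}−x̄) = 130.4255
Denominator Σ(x_t−x̄)² = 512.3943
r_2 = 130.4255 / 512.3943 = 0.255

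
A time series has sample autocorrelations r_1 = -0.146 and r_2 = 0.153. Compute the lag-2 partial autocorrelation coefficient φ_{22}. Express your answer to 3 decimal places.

0.135

φ_{22} = (r_2 − r_1²) / (1 − r_1²)
r_1² = (-0.146)² = 0.021316
Numerator = 0.153 − 0.0213 = 0.1317; denominator = 1 − 0.0213 = 0.9787
φ_{22} = 0.1317 / 0.9787 = 0.135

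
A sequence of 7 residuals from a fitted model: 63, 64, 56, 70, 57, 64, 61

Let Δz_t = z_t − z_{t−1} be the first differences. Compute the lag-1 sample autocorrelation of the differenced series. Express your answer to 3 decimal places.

First differences Δz: 1, -8, 14, -13, 7, -3
Mean of differences = -0.3333
Numerator Σ(Δz_t−Δz̄)(Δz_{t+1}−Δz̄) = -414.1111
Denominator Σ(Δz_t−Δz̄)² = 487.3333
r_1(Δz) = -414.1111 / 487.3333 = -0.850

-0.850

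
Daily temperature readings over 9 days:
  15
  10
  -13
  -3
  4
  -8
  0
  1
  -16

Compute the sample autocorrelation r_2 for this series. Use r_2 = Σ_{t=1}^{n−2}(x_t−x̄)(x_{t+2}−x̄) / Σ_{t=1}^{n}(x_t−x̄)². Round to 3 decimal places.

Mean x̄ = (15 + 10 − 13 − 3 + 4 − 8 + 0 + 1 − 16)/9 = -1.1111
Numerator Σ_{t=1}^{7}(x_t−x̄)(x_{t+2}−x̄) = -285.6914
Denominator Σ(x_t−x̄)² = 828.8889
r_2 = -285.6914 / 828.8889 = -0.345

-0.345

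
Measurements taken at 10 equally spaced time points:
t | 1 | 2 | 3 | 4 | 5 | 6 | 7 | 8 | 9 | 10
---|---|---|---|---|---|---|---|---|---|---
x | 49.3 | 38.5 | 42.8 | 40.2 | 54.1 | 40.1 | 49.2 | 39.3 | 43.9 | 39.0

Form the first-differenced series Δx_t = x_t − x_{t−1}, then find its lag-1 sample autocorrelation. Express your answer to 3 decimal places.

-0.764

First differences Δx: -10.8, 4.3, -2.6, 13.9, -14.0, 9.1, -9.9, 4.6, -4.9
Mean of differences = -1.1444
Numerator Σ(Δx_t−Δx̄)(Δx_{t+1}−Δx̄) = -569.0598
Denominator Σ(Δx_t−Δx̄)² = 745.3022
r_1(Δx) = -569.0598 / 745.3022 = -0.764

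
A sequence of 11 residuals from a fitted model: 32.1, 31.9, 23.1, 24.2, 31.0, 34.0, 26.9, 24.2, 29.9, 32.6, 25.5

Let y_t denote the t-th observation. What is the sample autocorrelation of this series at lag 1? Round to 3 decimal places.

0.034

Mean ȳ = (32.1 + 31.9 + 23.1 + 24.2 + 31.0 + 34.0 + 26.9 + 24.2 + 29.9 + 32.6 + 25.5)/11 = 28.6727
Numerator Σ_{t=1}^{10}(y_t−ȳ)(y_{t+1}−ȳ) = 5.3456
Denominator Σ(y_t−ȳ)² = 157.1618
r_1 = 5.3456 / 157.1618 = 0.034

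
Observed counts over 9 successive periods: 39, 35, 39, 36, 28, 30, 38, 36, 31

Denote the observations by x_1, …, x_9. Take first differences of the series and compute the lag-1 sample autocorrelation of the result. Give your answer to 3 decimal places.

-0.052

First differences Δx: -4, 4, -3, -8, 2, 8, -2, -5
Mean of differences = -1.0000
Numerator Σ(Δx_t−Δx̄)(Δx_{t+1}−Δx̄) = -10.0000
Denominator Σ(Δx_t−Δx̄)² = 194.0000
r_1(Δx) = -10.0000 / 194.0000 = -0.052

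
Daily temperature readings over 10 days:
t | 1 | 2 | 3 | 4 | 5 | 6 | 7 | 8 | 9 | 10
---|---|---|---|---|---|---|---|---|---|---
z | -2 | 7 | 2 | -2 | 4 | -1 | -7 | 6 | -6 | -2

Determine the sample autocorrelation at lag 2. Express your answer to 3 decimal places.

Mean z̄ = (-2 + 7 + 2 − 2 + 4 − 1 − 7 + 6 − 6 − 2)/10 = -0.1000
Numerator Σ_{t=1}^{8}(z_t−z̄)(z_{t+2}−z̄) = -11.8200
Denominator Σ(z_t−z̄)² = 202.9000
r_2 = -11.8200 / 202.9000 = -0.058

-0.058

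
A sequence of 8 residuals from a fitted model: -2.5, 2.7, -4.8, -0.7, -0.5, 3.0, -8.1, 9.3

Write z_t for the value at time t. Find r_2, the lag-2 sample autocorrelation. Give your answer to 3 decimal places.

Mean z̄ = (-2.5 + 2.7 − 4.8 − 0.7 − 0.5 + 3.0 − 8.1 + 9.3)/8 = -0.2000
Σ(z_t−z̄)(z_{t+2}−z̄) = (10.5800) + (-1.4500) + (1.3800) + (-1.6000) + (2.3700) + (30.4000) = 41.6800
Denominator Σ(z_t−z̄)² = 198.1000
r_2 = 41.6800 / 198.1000 = 0.210

0.210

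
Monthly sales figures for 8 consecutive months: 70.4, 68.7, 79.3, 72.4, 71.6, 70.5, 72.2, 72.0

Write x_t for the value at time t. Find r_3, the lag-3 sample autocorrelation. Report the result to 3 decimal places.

-0.148

Mean x̄ = (70.4 + 68.7 + 79.3 + 72.4 + 71.6 + 70.5 + 72.2 + 72.0)/8 = 72.1375
Deviations from mean: -1.7375, -3.4375, 7.1625, 0.2625, -0.5375, -1.6375, 0.0625, -0.1375
Numerator Σ_{t=1}^{5}(x_t−x̄)(x_{t+3}−x̄) = -10.2467
Denominator Σ(x_t−x̄)² = 69.1988
r_3 = -10.2467 / 69.1988 = -0.148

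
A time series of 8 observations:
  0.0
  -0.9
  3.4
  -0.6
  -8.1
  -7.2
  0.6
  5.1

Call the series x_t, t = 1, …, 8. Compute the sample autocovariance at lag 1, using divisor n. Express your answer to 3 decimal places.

Mean x̄ = (0.0 − 0.9 + 3.4 − 0.6 − 8.1 − 7.2 + 0.6 + 5.1)/8 = -0.9625
Σ_{t=1}^{7}(x_t−x̄)(x_{t+1}−x̄) = 43.5736
γ_1 = 43.5736 / 8 = 5.447

5.447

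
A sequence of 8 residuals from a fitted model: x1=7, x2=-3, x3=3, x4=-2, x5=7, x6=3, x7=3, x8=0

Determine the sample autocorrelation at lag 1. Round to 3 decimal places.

-0.511

Mean x̄ = (7 − 3 + 3 − 2 + 7 + 3 + 3 + 0)/8 = 2.2500
Deviations from mean: 4.7500, -5.2500, 0.7500, -4.2500, 4.7500, 0.7500, 0.7500, -2.2500
Σ(x_t−x̄)(x_{t+1}−x̄) = (-24.9375) + (-3.9375) + (-3.1875) + (-20.1875) + (3.5625) + (0.5625) + (-1.6875) = -49.8125
Denominator Σ(x_t−x̄)² = 97.5000
r_1 = -49.8125 / 97.5000 = -0.511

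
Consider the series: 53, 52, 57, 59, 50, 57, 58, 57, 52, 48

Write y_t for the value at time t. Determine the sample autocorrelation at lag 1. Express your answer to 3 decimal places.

0.046

Mean ȳ = (53 + 52 + 57 + 59 + 50 + 57 + 58 + 57 + 52 + 48)/10 = 54.3000
Numerator Σ_{t=1}^{9}(y_t−ȳ)(y_{t+1}−ȳ) = 5.9100
Denominator Σ(y_t−ȳ)² = 128.1000
r_1 = 5.9100 / 128.1000 = 0.046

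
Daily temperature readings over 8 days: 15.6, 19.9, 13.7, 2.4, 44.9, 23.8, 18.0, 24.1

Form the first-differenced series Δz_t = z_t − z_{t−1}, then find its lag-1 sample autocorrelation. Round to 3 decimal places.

First differences Δz: 4.3, -6.2, -11.3, 42.5, -21.1, -5.8, 6.1
Mean of differences = 1.2143
Numerator Σ(Δz_t−Δz̄)(Δz_{t+1}−Δz̄) = -1245.7673
Denominator Σ(Δz_t−Δz̄)² = 2496.6086
r_1(Δz) = -1245.7673 / 2496.6086 = -0.499

-0.499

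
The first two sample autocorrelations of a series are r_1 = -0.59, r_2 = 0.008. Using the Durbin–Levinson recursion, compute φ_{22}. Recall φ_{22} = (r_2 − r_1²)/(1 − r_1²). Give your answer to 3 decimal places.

φ_{22} = (r_2 − r_1²) / (1 − r_1²)
r_1² = (-0.59)² = 0.3481
Numerator = 0.008 − 0.3481 = -0.3401; denominator = 1 − 0.3481 = 0.6519
φ_{22} = -0.3401 / 0.6519 = -0.522

-0.522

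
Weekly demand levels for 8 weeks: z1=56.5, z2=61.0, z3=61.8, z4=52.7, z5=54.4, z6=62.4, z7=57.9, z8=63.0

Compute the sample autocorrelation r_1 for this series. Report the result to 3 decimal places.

Mean z̄ = (56.5 + 61.0 + 61.8 + 52.7 + 54.4 + 62.4 + 57.9 + 63.0)/8 = 58.7125
Deviations from mean: -2.2125, 2.2875, 3.0875, -6.0125, -4.3125, 3.6875, -0.8125, 4.2875
Σ(z_t−z̄)(z_{t+1}−z̄) = (-5.0611) + (7.0627) + (-18.5636) + (25.9289) + (-15.9023) + (-2.9961) + (-3.4836) = -13.0152
Denominator Σ(z_t−z̄)² = 107.0488
r_1 = -13.0152 / 107.0488 = -0.122

-0.122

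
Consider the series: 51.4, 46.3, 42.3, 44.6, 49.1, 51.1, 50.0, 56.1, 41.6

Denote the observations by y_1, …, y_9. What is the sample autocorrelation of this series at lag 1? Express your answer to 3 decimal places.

-0.037

Mean ȳ = (51.4 + 46.3 + 42.3 + 44.6 + 49.1 + 51.1 + 50.0 + 56.1 + 41.6)/9 = 48.0556
Numerator Σ_{t=1}^{8}(y_t−ȳ)(y_{t+1}−ȳ) = -6.6775
Denominator Σ(y_t−ȳ)² = 179.8622
r_1 = -6.6775 / 179.8622 = -0.037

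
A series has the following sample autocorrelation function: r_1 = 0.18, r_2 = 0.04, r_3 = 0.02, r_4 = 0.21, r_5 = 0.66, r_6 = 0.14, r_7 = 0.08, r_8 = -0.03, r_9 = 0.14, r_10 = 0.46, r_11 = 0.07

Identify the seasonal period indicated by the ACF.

5

The largest autocorrelation is r_5 = 0.66, with a weaker echo at lag 10 (0.46); the remaining lags stay at or below 0.21.
The dominant spike at lag 5 indicates a seasonal period of 5.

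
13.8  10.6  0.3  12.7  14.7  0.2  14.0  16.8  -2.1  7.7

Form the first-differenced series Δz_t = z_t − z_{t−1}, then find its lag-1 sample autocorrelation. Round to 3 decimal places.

First differences Δz: -3.2, -10.3, 12.4, 2.0, -14.5, 13.8, 2.8, -18.9, 9.8
Mean of differences = -0.6778
Numerator Σ(Δz_t−Δz̄)(Δz_{t+1}−Δz̄) = -507.6272
Denominator Σ(Δz_t−Δz̄)² = 1131.7356
r_1(Δz) = -507.6272 / 1131.7356 = -0.449

-0.449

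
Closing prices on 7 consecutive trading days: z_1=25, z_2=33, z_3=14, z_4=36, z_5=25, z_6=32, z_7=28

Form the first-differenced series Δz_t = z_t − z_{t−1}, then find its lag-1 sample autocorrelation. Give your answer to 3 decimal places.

First differences Δz: 8, -19, 22, -11, 7, -4
Mean of differences = 0.5000
Numerator Σ(Δz_t−Δz̄)(Δz_{t+1}−Δz̄) = -916.7500
Denominator Σ(Δz_t−Δz̄)² = 1093.5000
r_1(Δz) = -916.7500 / 1093.5000 = -0.838

-0.838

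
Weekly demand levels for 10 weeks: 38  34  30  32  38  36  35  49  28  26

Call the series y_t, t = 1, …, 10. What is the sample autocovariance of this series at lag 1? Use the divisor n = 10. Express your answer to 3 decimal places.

-2.336

Mean ȳ = (38 + 34 + 30 + 32 + 38 + 36 + 35 + 49 + 28 + 26)/10 = 34.6000
Σ_{t=1}^{9}(y_t−ȳ)(y_{t+1}−ȳ) = -23.3600
γ_1 = -23.3600 / 10 = -2.336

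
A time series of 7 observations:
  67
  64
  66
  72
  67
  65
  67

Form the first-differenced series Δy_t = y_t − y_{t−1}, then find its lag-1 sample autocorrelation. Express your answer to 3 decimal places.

-0.220

First differences Δy: -3, 2, 6, -5, -2, 2
Mean of differences = 0.0000
Numerator Σ(Δy_t−Δȳ)(Δy_{t+1}−Δȳ) = -18.0000
Denominator Σ(Δy_t−Δȳ)² = 82.0000
r_1(Δy) = -18.0000 / 82.0000 = -0.220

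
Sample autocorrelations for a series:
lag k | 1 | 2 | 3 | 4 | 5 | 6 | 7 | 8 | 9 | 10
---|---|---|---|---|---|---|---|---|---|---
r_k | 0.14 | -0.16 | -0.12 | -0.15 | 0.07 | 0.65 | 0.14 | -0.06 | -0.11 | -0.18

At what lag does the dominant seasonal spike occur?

The largest autocorrelation is r_6 = 0.65; the remaining lags stay at or below 0.14.
The dominant spike at lag 6 indicates a seasonal period of 6.

6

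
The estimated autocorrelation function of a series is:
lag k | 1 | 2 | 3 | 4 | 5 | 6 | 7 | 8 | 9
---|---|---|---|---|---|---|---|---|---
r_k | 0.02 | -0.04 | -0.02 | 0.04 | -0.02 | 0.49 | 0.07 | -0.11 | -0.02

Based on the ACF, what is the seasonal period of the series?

6

The largest autocorrelation is r_6 = 0.49; the remaining lags stay at or below 0.07.
The dominant spike at lag 6 indicates a seasonal period of 6.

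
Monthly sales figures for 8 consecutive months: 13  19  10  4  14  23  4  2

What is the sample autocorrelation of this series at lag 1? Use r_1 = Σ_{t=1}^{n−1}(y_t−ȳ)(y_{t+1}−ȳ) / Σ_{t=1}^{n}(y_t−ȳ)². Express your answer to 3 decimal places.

0.020

Mean ȳ = (13 + 19 + 10 + 4 + 14 + 23 + 4 + 2)/8 = 11.1250
Numerator Σ_{t=1}^{7}(y_t−ȳ)(y_{t+1}−ȳ) = 7.9844
Denominator Σ(y_t−ȳ)² = 400.8750
r_1 = 7.9844 / 400.8750 = 0.020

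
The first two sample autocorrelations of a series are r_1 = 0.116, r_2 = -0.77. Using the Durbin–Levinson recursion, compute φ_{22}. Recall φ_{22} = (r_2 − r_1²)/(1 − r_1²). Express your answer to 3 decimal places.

φ_{22} = (r_2 − r_1²) / (1 − r_1²)
r_1² = (0.116)² = 0.013456
Numerator = -0.77 − 0.0135 = -0.7835; denominator = 1 − 0.0135 = 0.9865
φ_{22} = -0.7835 / 0.9865 = -0.794

-0.794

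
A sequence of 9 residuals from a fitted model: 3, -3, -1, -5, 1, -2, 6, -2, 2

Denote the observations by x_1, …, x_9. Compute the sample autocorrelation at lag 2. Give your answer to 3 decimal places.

Mean x̄ = (3 − 3 − 1 − 5 + 1 − 2 + 6 − 2 + 2)/9 = -0.1111
Numerator Σ_{t=1}^{7}(x_t−x̄)(x_{t+2}−x̄) = 42.8642
Denominator Σ(x_t−x̄)² = 92.8889
r_2 = 42.8642 / 92.8889 = 0.461

0.461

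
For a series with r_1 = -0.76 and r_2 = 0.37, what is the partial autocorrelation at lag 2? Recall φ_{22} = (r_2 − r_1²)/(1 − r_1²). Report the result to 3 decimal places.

-0.491

φ_{22} = (r_2 − r_1²) / (1 − r_1²)
r_1² = (-0.76)² = 0.5776
Numerator = 0.37 − 0.5776 = -0.2076; denominator = 1 − 0.5776 = 0.4224
φ_{22} = -0.2076 / 0.4224 = -0.491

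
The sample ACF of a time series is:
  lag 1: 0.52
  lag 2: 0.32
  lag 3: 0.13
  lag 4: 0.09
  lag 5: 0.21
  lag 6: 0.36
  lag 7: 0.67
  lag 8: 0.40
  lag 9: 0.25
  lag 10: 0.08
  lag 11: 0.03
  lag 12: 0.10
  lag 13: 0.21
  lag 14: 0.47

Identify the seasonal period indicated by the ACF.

The largest autocorrelation is r_7 = 0.67; the remaining lags stay at or below 0.52. The elevated value at lag 1 (0.52), dropping to 0.32 at lag 2, reflects decaying short-term dependence rather than seasonality.
The dominant spike at lag 7 indicates a seasonal period of 7.

7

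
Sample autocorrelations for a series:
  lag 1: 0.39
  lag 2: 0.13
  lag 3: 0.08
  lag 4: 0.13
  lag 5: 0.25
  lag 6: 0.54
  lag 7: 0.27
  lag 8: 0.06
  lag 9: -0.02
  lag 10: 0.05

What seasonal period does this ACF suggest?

6

The largest autocorrelation is r_6 = 0.54; the remaining lags stay at or below 0.39. The elevated value at lag 1 (0.39), dropping to 0.13 at lag 2, reflects decaying short-term dependence rather than seasonality.
The dominant spike at lag 6 indicates a seasonal period of 6.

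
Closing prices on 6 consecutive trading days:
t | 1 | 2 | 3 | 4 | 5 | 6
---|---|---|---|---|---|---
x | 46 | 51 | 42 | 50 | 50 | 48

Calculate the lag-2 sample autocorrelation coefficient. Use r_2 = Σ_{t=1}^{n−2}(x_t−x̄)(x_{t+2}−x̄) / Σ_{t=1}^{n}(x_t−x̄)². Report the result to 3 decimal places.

Mean x̄ = (46 + 51 + 42 + 50 + 50 + 48)/6 = 47.8333
Deviations from mean: -1.8333, 3.1667, -5.8333, 2.1667, 2.1667, 0.1667
Numerator Σ_{t=1}^{4}(x_t−x̄)(x_{t+2}−x̄) = 5.2778
Denominator Σ(x_t−x̄)² = 56.8333
r_2 = 5.2778 / 56.8333 = 0.093

0.093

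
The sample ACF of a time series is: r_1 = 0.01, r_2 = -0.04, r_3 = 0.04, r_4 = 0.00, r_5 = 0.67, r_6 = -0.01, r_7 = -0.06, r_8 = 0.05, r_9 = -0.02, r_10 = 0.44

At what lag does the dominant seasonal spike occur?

5

The largest autocorrelation is r_5 = 0.67, with a weaker echo at lag 10 (0.44); the remaining lags stay at or below 0.05.
The dominant spike at lag 5 indicates a seasonal period of 5.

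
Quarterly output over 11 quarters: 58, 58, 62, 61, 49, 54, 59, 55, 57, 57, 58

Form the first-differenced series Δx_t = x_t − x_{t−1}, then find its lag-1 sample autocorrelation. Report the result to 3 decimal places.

First differences Δx: 0, 4, -1, -12, 5, 5, -4, 2, 0, 1
Mean of differences = 0.0000
Numerator Σ(Δx_t−Δx̄)(Δx_{t+1}−Δx̄) = -55.0000
Denominator Σ(Δx_t−Δx̄)² = 232.0000
r_1(Δx) = -55.0000 / 232.0000 = -0.237

-0.237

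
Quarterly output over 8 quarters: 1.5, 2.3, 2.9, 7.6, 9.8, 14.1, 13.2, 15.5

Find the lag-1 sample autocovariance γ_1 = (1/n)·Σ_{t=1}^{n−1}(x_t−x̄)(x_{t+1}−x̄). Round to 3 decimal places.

Mean x̄ = (1.5 + 2.3 + 2.9 + 7.6 + 9.8 + 14.1 + 13.2 + 15.5)/8 = 8.3625
Σ_{t=1}^{7}(x_t−x̄)(x_{t+1}−x̄) = 148.3198
γ_1 = 148.3198 / 8 = 18.540

18.540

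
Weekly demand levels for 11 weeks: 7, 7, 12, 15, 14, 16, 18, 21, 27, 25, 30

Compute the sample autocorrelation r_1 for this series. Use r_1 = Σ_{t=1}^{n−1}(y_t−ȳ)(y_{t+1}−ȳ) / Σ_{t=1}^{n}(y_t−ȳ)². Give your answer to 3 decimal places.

Mean ȳ = (7 + 7 + 12 + 15 + 14 + 16 + 18 + 21 + 27 + 25 + 30)/11 = 17.4545
Numerator Σ_{t=1}^{10}(y_t−ȳ)(y_{t+1}−ȳ) = 394.8843
Denominator Σ(y_t−ȳ)² = 586.7273
r_1 = 394.8843 / 586.7273 = 0.673

0.673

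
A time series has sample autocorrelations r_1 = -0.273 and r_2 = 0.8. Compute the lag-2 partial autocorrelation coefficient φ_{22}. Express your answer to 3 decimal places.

0.784

φ_{22} = (r_2 − r_1²) / (1 − r_1²)
r_1² = (-0.273)² = 0.074529
Numerator = 0.8 − 0.0745 = 0.7255; denominator = 1 − 0.0745 = 0.9255
φ_{22} = 0.7255 / 0.9255 = 0.784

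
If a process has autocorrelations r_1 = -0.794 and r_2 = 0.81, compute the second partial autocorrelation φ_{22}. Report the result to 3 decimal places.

φ_{22} = (r_2 − r_1²) / (1 − r_1²)
r_1² = (-0.794)² = 0.630436
Numerator = 0.81 − 0.6304 = 0.1796; denominator = 1 − 0.6304 = 0.3696
φ_{22} = 0.1796 / 0.3696 = 0.486

0.486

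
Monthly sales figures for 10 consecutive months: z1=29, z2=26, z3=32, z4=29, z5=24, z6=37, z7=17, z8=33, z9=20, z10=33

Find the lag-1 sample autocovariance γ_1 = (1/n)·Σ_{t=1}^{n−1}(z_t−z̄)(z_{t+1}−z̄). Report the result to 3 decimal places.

Mean z̄ = (29 + 26 + 32 + 29 + 24 + 37 + 17 + 33 + 20 + 33)/10 = 28.0000
Σ_{t=1}^{9}(z_t−z̄)(z_{t+1}−z̄) = -280.0000
γ_1 = -280.0000 / 10 = -28.000

-28.000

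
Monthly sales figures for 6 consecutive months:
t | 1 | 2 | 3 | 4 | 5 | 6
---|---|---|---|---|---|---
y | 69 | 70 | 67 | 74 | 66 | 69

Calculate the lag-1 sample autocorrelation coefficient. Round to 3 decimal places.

-0.700

Mean ȳ = (69 + 70 + 67 + 74 + 66 + 69)/6 = 69.1667
Deviations from mean: -0.1667, 0.8333, -2.1667, 4.8333, -3.1667, -0.1667
Σ(y_t−ȳ)(y_{t+1}−ȳ) = (-0.1389) + (-1.8056) + (-10.4722) + (-15.3056) + (0.5278) = -27.1944
Denominator Σ(y_t−ȳ)² = 38.8333
r_1 = -27.1944 / 38.8333 = -0.700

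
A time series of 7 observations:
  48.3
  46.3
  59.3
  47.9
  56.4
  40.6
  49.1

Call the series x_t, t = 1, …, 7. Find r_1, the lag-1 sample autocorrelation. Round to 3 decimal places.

Mean x̄ = (48.3 + 46.3 + 59.3 + 47.9 + 56.4 + 40.6 + 49.1)/7 = 49.7000
Numerator Σ_{t=1}^{6}(x_t−x̄)(x_{t+1}−x̄) = -112.7300
Denominator Σ(x_t−x̄)² = 236.9800
r_1 = -112.7300 / 236.9800 = -0.476

-0.476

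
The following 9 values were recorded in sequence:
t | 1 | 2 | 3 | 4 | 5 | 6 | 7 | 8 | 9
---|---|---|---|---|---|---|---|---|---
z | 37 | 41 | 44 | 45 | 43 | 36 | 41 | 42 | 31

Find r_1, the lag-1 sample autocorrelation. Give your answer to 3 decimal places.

0.025

Mean z̄ = (37 + 41 + 44 + 45 + 43 + 36 + 41 + 42 + 31)/9 = 40.0000
Numerator Σ_{t=1}^{8}(z_t−z̄)(z_{t+1}−z̄) = 4.0000
Denominator Σ(z_t−z̄)² = 162.0000
r_1 = 4.0000 / 162.0000 = 0.025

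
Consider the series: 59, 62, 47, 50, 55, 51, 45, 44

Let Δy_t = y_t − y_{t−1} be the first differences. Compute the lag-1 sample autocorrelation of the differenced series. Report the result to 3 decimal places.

First differences Δy: 3, -15, 3, 5, -4, -6, -1
Mean of differences = -2.1429
Numerator Σ(Δy_t−Δȳ)(Δy_{t+1}−Δȳ) = -106.0204
Denominator Σ(Δy_t−Δȳ)² = 288.8571
r_1(Δy) = -106.0204 / 288.8571 = -0.367

-0.367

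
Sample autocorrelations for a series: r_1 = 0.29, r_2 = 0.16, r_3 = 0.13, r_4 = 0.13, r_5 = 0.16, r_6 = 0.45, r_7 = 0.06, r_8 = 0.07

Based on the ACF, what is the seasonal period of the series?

The largest autocorrelation is r_6 = 0.45; the remaining lags stay at or below 0.29. The elevated value at lag 1 (0.29), dropping to 0.16 at lag 2, reflects decaying short-term dependence rather than seasonality.
The dominant spike at lag 6 indicates a seasonal period of 6.

6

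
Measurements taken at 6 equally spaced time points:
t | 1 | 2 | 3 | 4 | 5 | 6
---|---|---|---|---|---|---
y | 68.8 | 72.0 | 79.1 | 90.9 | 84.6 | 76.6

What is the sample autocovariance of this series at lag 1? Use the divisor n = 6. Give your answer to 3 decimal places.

Mean ȳ = (68.8 + 72.0 + 79.1 + 90.9 + 84.6 + 76.6)/6 = 78.6667
Σ_{t=1}^{5}(y_t−ȳ)(y_{t+1}−ȳ) = 128.5122
γ_1 = 128.5122 / 6 = 21.419

21.419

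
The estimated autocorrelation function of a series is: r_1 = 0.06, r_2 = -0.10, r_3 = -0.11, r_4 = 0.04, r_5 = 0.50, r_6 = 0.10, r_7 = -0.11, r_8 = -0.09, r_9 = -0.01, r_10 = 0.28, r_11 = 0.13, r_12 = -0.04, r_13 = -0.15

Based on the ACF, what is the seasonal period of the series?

5

The largest autocorrelation is r_5 = 0.50, with a weaker echo at lag 10 (0.28); the remaining lags stay at or below 0.13.
The dominant spike at lag 5 indicates a seasonal period of 5.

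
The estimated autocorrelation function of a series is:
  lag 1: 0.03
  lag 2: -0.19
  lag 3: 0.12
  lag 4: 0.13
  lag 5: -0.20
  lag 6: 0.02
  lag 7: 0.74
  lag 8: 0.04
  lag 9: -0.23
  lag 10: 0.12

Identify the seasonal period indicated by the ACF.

7

The largest autocorrelation is r_7 = 0.74; the remaining lags stay at or below 0.13.
The dominant spike at lag 7 indicates a seasonal period of 7.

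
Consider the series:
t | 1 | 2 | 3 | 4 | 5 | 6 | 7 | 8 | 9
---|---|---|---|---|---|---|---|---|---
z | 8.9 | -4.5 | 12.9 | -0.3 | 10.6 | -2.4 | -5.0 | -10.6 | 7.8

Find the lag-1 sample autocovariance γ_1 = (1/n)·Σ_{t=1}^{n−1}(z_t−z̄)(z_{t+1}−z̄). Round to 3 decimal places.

Mean z̄ = (8.9 − 4.5 + 12.9 − 0.3 + 10.6 − 2.4 − 5.0 − 10.6 + 7.8)/9 = 1.9333
Σ_{t=1}^{8}(z_t−z̄)(z_{t+1}−z̄) = -153.3611
γ_1 = -153.3611 / 9 = -17.040

-17.040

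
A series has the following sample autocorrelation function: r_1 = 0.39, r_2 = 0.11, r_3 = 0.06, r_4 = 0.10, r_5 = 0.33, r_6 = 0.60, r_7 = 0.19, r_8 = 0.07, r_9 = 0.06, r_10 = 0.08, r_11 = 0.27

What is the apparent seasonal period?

The largest autocorrelation is r_6 = 0.60; the remaining lags stay at or below 0.39. The elevated value at lag 1 (0.39), dropping to 0.11 at lag 2, reflects decaying short-term dependence rather than seasonality.
The dominant spike at lag 6 indicates a seasonal period of 6.

6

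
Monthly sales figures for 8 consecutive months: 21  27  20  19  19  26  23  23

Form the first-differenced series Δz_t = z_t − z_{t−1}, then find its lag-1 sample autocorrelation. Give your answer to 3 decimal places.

First differences Δz: 6, -7, -1, 0, 7, -3, 0
Mean of differences = 0.2857
Numerator Σ(Δz_t−Δz̄)(Δz_{t+1}−Δz̄) = -54.9388
Denominator Σ(Δz_t−Δz̄)² = 143.4286
r_1(Δz) = -54.9388 / 143.4286 = -0.383

-0.383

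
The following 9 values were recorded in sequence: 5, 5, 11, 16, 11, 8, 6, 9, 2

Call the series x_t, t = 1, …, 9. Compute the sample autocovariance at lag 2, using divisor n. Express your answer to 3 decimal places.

Mean x̄ = (5 + 5 + 11 + 16 + 11 + 8 + 6 + 9 + 2)/9 = 8.1111
Σ_{t=1}^{7}(x_t−x̄)(x_{t+2}−x̄) = -19.3580
γ_2 = -19.3580 / 9 = -2.151

-2.151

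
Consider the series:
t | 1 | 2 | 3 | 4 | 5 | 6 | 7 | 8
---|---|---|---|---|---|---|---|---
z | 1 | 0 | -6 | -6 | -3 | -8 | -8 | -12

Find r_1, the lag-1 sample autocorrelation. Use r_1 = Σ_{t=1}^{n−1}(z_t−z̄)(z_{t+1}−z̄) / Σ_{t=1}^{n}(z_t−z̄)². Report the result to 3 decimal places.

0.357

Mean z̄ = (1 + 0 − 6 − 6 − 3 − 8 − 8 − 12)/8 = -5.2500
Deviations from mean: 6.2500, 5.2500, -0.7500, -0.7500, 2.2500, -2.7500, -2.7500, -6.7500
Numerator Σ_{t=1}^{7}(z_t−z̄)(z_{t+1}−z̄) = 47.6875
Denominator Σ(z_t−z̄)² = 133.5000
r_1 = 47.6875 / 133.5000 = 0.357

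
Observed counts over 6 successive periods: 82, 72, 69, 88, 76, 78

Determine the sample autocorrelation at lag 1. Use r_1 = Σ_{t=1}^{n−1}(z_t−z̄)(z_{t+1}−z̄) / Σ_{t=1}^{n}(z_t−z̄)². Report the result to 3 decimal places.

Mean z̄ = (82 + 72 + 69 + 88 + 76 + 78)/6 = 77.5000
Deviations from mean: 4.5000, -5.5000, -8.5000, 10.5000, -1.5000, 0.5000
Σ(z_t−z̄)(z_{t+1}−z̄) = (-24.7500) + (46.7500) + (-89.2500) + (-15.7500) + (-0.7500) = -83.7500
Denominator Σ(z_t−z̄)² = 235.5000
r_1 = -83.7500 / 235.5000 = -0.356

-0.356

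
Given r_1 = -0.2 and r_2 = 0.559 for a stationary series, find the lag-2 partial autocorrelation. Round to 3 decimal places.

φ_{22} = (r_2 − r_1²) / (1 − r_1²)
r_1² = (-0.2)² = 0.04
Numerator = 0.559 − 0.0400 = 0.5190; denominator = 1 − 0.0400 = 0.9600
φ_{22} = 0.5190 / 0.9600 = 0.541

0.541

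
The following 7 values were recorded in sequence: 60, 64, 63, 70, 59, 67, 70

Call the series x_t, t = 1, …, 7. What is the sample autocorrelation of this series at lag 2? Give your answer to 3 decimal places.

Mean x̄ = (60 + 64 + 63 + 70 + 59 + 67 + 70)/7 = 64.7143
Deviations from mean: -4.7143, -0.7143, -1.7143, 5.2857, -5.7143, 2.2857, 5.2857
Numerator Σ_{t=1}^{5}(x_t−x̄)(x_{t+2}−x̄) = -4.0204
Denominator Σ(x_t−x̄)² = 119.4286
r_2 = -4.0204 / 119.4286 = -0.034

-0.034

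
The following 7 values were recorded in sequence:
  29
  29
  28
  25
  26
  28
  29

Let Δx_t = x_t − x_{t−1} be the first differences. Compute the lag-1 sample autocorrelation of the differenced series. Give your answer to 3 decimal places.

0.250

First differences Δx: 0, -1, -3, 1, 2, 1
Mean of differences = 0.0000
Numerator Σ(Δx_t−Δx̄)(Δx_{t+1}−Δx̄) = 4.0000
Denominator Σ(Δx_t−Δx̄)² = 16.0000
r_1(Δx) = 4.0000 / 16.0000 = 0.250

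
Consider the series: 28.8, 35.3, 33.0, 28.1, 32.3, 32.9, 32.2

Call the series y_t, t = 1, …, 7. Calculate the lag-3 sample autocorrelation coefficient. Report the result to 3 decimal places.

Mean ȳ = (28.8 + 35.3 + 33.0 + 28.1 + 32.3 + 32.9 + 32.2)/7 = 31.8000
Deviations from mean: -3.0000, 3.5000, 1.2000, -3.7000, 0.5000, 1.1000, 0.4000
Σ(y_t−ȳ)(y_{t+3}−ȳ) = (11.1000) + (1.7500) + (1.3200) + (-1.4800) = 12.6900
Denominator Σ(y_t−ȳ)² = 38.0000
r_3 = 12.6900 / 38.0000 = 0.334

0.334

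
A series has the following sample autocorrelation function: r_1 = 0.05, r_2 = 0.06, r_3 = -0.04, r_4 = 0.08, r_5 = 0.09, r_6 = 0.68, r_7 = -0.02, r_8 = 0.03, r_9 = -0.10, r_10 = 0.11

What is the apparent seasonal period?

The largest autocorrelation is r_6 = 0.68; the remaining lags stay at or below 0.11.
The dominant spike at lag 6 indicates a seasonal period of 6.

6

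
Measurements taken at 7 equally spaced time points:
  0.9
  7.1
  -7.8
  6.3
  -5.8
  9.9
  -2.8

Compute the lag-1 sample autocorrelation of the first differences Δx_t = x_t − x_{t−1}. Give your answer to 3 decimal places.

First differences Δx: 6.2, -14.9, 14.1, -12.1, 15.7, -12.7
Mean of differences = -0.6167
Numerator Σ(Δx_t−Δx̄)(Δx_{t+1}−Δx̄) = -861.0936
Denominator Σ(Δx_t−Δx̄)² = 1011.1683
r_1(Δx) = -861.0936 / 1011.1683 = -0.852

-0.852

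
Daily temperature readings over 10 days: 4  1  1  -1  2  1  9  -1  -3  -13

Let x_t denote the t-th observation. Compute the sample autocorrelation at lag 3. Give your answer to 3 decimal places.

-0.465

Mean x̄ = (4 + 1 + 1 − 1 + 2 + 1 + 9 − 1 − 3 − 13)/10 = 0.0000
Σ(x_t−x̄)(x_{t+3}−x̄) = (-4.0000) + (2.0000) + (1.0000) + (-9.0000) + (-2.0000) + (-3.0000) + (-117.0000) = -132.0000
Denominator Σ(x_t−x̄)² = 284.0000
r_3 = -132.0000 / 284.0000 = -0.465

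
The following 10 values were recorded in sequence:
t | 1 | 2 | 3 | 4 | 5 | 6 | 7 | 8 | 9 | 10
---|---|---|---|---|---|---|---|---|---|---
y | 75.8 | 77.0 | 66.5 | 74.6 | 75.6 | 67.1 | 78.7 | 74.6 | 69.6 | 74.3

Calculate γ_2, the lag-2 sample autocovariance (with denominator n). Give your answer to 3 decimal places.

Mean ȳ = (75.8 + 77.0 + 66.5 + 74.6 + 75.6 + 67.1 + 78.7 + 74.6 + 69.6 + 74.3)/10 = 73.3800
Σ_{t=1}^{8}(y_t−ȳ)(y_{t+2}−ȳ) = -50.0068
γ_2 = -50.0068 / 10 = -5.001

-5.001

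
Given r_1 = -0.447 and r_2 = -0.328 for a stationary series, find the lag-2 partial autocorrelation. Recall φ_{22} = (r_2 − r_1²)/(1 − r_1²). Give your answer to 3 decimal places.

-0.660

φ_{22} = (r_2 − r_1²) / (1 − r_1²)
r_1² = (-0.447)² = 0.199809
Numerator = -0.328 − 0.1998 = -0.5278; denominator = 1 − 0.1998 = 0.8002
φ_{22} = -0.5278 / 0.8002 = -0.660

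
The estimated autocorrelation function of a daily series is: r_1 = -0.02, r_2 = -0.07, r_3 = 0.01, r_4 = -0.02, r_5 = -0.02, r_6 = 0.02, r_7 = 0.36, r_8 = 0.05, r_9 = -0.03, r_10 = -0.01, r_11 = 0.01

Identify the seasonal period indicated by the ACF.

The largest autocorrelation is r_7 = 0.36; the remaining lags stay at or below 0.05.
The dominant spike at lag 7 indicates a seasonal period of 7.

7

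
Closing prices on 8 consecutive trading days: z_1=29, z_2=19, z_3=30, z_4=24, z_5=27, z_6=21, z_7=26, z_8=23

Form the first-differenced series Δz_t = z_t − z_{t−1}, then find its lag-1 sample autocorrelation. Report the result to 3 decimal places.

-0.761

First differences Δz: -10, 11, -6, 3, -6, 5, -3
Mean of differences = -0.8571
Numerator Σ(Δz_t−Δz̄)(Δz_{t+1}−Δz̄) = -251.7347
Denominator Σ(Δz_t−Δz̄)² = 330.8571
r_1(Δz) = -251.7347 / 330.8571 = -0.761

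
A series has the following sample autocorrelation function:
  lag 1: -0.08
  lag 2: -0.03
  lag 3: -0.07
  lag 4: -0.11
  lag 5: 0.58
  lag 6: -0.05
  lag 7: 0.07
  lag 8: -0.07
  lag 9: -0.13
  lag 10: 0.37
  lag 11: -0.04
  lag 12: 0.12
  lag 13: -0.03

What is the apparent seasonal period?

5

The largest autocorrelation is r_5 = 0.58, with a weaker echo at lag 10 (0.37); the remaining lags stay at or below 0.12.
The dominant spike at lag 5 indicates a seasonal period of 5.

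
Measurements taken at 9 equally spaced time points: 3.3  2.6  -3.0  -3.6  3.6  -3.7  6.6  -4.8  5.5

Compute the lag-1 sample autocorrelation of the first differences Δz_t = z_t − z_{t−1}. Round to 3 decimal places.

-0.747

First differences Δz: -0.7, -5.6, -0.6, 7.2, -7.3, 10.3, -11.4, 10.3
Mean of differences = 0.2750
Numerator Σ(Δz_t−Δz̄)(Δz_{t+1}−Δz̄) = -357.6706
Denominator Σ(Δz_t−Δz̄)² = 478.8750
r_1(Δz) = -357.6706 / 478.8750 = -0.747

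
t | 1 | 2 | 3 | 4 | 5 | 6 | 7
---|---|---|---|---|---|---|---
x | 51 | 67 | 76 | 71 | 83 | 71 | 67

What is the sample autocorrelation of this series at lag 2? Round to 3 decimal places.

-0.113

Mean x̄ = (51 + 67 + 76 + 71 + 83 + 71 + 67)/7 = 69.4286
Σ(x_t−x̄)(x_{t+2}−x̄) = (-121.1020) + (-3.8163) + (89.1837) + (2.4694) + (-32.9592) = -66.2245
Denominator Σ(x_t−x̄)² = 583.7143
r_2 = -66.2245 / 583.7143 = -0.113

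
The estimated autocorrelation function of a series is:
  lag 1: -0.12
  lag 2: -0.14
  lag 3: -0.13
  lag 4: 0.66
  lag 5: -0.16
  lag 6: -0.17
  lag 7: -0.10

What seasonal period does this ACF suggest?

The largest autocorrelation is r_4 = 0.66; the remaining lags stay at or below -0.10.
The dominant spike at lag 4 indicates a seasonal period of 4.

4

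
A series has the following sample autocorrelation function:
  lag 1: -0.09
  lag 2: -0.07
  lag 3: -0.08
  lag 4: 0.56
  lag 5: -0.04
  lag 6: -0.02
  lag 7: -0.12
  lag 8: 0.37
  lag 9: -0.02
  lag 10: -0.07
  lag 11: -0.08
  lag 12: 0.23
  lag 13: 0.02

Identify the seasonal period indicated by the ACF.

4

The largest autocorrelation is r_4 = 0.56, with weaker echoes at lags 8 (0.37) and 12 (0.23); the remaining lags stay at or below 0.02.
The dominant spike at lag 4 indicates a seasonal period of 4.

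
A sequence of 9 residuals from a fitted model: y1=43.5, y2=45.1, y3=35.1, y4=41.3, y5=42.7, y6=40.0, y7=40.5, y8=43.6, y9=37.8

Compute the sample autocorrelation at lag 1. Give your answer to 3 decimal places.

Mean ȳ = (43.5 + 45.1 + 35.1 + 41.3 + 42.7 + 40.0 + 40.5 + 43.6 + 37.8)/9 = 41.0667
Numerator Σ_{t=1}^{8}(y_t−ȳ)(y_{t+1}−ȳ) = -26.1111
Denominator Σ(y_t−ȳ)² = 79.0600
r_1 = -26.1111 / 79.0600 = -0.330

-0.330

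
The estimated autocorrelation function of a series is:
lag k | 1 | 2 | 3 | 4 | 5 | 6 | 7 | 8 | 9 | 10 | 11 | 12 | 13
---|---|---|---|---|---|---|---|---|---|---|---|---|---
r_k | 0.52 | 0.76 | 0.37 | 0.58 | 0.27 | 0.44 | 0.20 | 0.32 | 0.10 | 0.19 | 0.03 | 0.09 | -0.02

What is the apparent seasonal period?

The largest autocorrelation is r_2 = 0.76, with a weaker echo at lag 4 (0.58); the remaining lags stay at or below 0.52.
The dominant spike at lag 2 indicates a seasonal period of 2.

2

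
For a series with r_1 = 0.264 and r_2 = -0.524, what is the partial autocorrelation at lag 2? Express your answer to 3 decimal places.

-0.638

φ_{22} = (r_2 − r_1²) / (1 − r_1²)
r_1² = (0.264)² = 0.069696
Numerator = -0.524 − 0.0697 = -0.5937; denominator = 1 − 0.0697 = 0.9303
φ_{22} = -0.5937 / 0.9303 = -0.638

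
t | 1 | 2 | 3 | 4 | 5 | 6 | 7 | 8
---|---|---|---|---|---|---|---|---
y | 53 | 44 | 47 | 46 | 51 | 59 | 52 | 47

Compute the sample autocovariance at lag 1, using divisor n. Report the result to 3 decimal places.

3.607

Mean ȳ = (53 + 44 + 47 + 46 + 51 + 59 + 52 + 47)/8 = 49.8750
Σ_{t=1}^{7}(y_t−ȳ)(y_{t+1}−ȳ) = 28.8594
γ_1 = 28.8594 / 8 = 3.607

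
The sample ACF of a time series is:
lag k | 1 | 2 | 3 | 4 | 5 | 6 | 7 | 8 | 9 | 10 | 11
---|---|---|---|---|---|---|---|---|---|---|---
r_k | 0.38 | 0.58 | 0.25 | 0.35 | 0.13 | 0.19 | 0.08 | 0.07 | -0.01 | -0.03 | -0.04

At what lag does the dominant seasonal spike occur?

2

The largest autocorrelation is r_2 = 0.58; the remaining lags stay at or below 0.38.
The dominant spike at lag 2 indicates a seasonal period of 2.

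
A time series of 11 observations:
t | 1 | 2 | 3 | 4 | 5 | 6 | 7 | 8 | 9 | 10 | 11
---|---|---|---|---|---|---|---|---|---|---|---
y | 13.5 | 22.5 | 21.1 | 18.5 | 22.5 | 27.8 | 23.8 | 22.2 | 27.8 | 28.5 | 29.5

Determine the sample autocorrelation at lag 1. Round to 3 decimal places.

Mean ȳ = (13.5 + 22.5 + 21.1 + 18.5 + 22.5 + 27.8 + 23.8 + 22.2 + 27.8 + 28.5 + 29.5)/11 = 23.4273
Numerator Σ_{t=1}^{10}(y_t−ȳ)(y_{t+1}−ȳ) = 72.1374
Denominator Σ(y_t−ȳ)² = 232.4618
r_1 = 72.1374 / 232.4618 = 0.310

0.310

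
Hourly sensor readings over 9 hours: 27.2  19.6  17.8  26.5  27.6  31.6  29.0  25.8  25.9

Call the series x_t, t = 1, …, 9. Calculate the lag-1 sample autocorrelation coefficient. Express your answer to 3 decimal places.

0.429

Mean x̄ = (27.2 + 19.6 + 17.8 + 26.5 + 27.6 + 31.6 + 29.0 + 25.8 + 25.9)/9 = 25.6667
Numerator Σ_{t=1}^{8}(x_t−x̄)(x_{t+1}−x̄) = 65.2022
Denominator Σ(x_t−x̄)² = 151.8600
r_1 = 65.2022 / 151.8600 = 0.429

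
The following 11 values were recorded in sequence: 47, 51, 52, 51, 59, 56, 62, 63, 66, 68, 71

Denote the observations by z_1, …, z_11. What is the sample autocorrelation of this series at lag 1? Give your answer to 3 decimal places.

Mean z̄ = (47 + 51 + 52 + 51 + 59 + 56 + 62 + 63 + 66 + 68 + 71)/11 = 58.7273
Numerator Σ_{t=1}^{10}(z_t−z̄)(z_{t+1}−z̄) = 409.1074
Denominator Σ(z_t−z̄)² = 628.1818
r_1 = 409.1074 / 628.1818 = 0.651

0.651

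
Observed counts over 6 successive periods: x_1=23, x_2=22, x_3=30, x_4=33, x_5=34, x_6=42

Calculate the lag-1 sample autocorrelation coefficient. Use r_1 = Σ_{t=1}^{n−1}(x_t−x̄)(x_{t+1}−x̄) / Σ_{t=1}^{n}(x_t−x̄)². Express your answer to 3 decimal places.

Mean x̄ = (23 + 22 + 30 + 33 + 34 + 42)/6 = 30.6667
Deviations from mean: -7.6667, -8.6667, -0.6667, 2.3333, 3.3333, 11.3333
Numerator Σ_{t=1}^{5}(x_t−x̄)(x_{t+1}−x̄) = 116.2222
Denominator Σ(x_t−x̄)² = 279.3333
r_1 = 116.2222 / 279.3333 = 0.416

0.416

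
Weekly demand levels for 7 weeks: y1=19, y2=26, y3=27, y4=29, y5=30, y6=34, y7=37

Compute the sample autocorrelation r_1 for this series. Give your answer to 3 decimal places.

0.400

Mean ȳ = (19 + 26 + 27 + 29 + 30 + 34 + 37)/7 = 28.8571
Deviations from mean: -9.8571, -2.8571, -1.8571, 0.1429, 1.1429, 5.1429, 8.1429
Numerator Σ_{t=1}^{6}(y_t−ȳ)(y_{t+1}−ȳ) = 81.1224
Denominator Σ(y_t−ȳ)² = 202.8571
r_1 = 81.1224 / 202.8571 = 0.400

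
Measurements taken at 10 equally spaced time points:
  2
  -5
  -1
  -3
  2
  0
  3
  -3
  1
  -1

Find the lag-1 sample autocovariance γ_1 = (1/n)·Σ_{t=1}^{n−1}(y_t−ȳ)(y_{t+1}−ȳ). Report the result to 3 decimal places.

Mean ȳ = (2 − 5 − 1 − 3 + 2 + 0 + 3 − 3 + 1 − 1)/10 = -0.5000
Σ_{t=1}^{9}(y_t−ȳ)(y_{t+1}−ȳ) = -24.2500
γ_1 = -24.2500 / 10 = -2.425

-2.425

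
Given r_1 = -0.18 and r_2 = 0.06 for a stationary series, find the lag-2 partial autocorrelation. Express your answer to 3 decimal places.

φ_{22} = (r_2 − r_1²) / (1 − r_1²)
r_1² = (-0.18)² = 0.0324
Numerator = 0.06 − 0.0324 = 0.0276; denominator = 1 − 0.0324 = 0.9676
φ_{22} = 0.0276 / 0.9676 = 0.029

0.029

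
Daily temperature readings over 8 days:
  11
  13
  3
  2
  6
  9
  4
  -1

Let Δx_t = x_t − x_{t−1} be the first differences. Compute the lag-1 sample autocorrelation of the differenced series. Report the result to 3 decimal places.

-0.065

First differences Δx: 2, -10, -1, 4, 3, -5, -5
Mean of differences = -1.7143
Numerator Σ(Δx_t−Δx̄)(Δx_{t+1}−Δx̄) = -10.3673
Denominator Σ(Δx_t−Δx̄)² = 159.4286
r_1(Δx) = -10.3673 / 159.4286 = -0.065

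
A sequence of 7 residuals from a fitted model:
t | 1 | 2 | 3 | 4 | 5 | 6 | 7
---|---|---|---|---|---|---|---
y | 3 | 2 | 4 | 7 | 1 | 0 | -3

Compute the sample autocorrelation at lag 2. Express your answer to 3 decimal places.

Mean ȳ = (3 + 2 + 4 + 7 + 1 + 0 − 3)/7 = 2.0000
Numerator Σ_{t=1}^{5}(y_t−ȳ)(y_{t+2}−ȳ) = -5.0000
Denominator Σ(y_t−ȳ)² = 60.0000
r_2 = -5.0000 / 60.0000 = -0.083

-0.083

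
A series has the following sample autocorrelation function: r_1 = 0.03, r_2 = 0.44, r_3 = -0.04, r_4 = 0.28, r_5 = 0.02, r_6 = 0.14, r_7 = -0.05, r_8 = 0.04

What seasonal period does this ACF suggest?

2

The largest autocorrelation is r_2 = 0.44, with a weaker echo at lag 4 (0.28); the remaining lags stay at or below 0.14.
The dominant spike at lag 2 indicates a seasonal period of 2.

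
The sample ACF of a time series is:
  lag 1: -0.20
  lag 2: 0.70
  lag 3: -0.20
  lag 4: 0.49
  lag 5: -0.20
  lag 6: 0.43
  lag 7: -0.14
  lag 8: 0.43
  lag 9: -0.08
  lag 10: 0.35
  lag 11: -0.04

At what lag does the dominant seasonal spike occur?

2

The largest autocorrelation is r_2 = 0.70, with weaker echoes at lags 4 (0.49), 6 (0.43), 8 (0.43) and 10 (0.35); the remaining lags stay at or below -0.04.
The dominant spike at lag 2 indicates a seasonal period of 2.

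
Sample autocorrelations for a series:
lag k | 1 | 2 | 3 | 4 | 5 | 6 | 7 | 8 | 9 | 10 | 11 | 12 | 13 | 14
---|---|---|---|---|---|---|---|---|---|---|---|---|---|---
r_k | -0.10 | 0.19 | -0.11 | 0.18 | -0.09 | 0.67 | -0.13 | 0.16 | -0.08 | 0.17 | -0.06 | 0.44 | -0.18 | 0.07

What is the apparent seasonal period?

6

The largest autocorrelation is r_6 = 0.67, with a weaker echo at lag 12 (0.44); the remaining lags stay at or below 0.19.
The dominant spike at lag 6 indicates a seasonal period of 6.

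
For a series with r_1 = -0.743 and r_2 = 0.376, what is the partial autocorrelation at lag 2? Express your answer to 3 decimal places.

-0.393

φ_{22} = (r_2 − r_1²) / (1 − r_1²)
r_1² = (-0.743)² = 0.552049
Numerator = 0.376 − 0.5520 = -0.1760; denominator = 1 − 0.5520 = 0.4480
φ_{22} = -0.1760 / 0.4480 = -0.393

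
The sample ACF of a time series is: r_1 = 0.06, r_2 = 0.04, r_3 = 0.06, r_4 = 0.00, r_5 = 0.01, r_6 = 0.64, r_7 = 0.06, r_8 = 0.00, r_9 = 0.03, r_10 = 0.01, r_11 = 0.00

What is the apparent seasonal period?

The largest autocorrelation is r_6 = 0.64; the remaining lags stay at or below 0.06.
The dominant spike at lag 6 indicates a seasonal period of 6.

6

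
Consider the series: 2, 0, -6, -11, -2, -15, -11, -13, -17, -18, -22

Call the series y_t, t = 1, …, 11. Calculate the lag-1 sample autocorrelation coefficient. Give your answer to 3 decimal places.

Mean ȳ = (2 + 0 − 6 − 11 − 2 − 15 − 11 − 13 − 17 − 18 − 22)/11 = -10.2727
Numerator Σ_{t=1}^{10}(y_t−ȳ)(y_{t+1}−ȳ) = 288.1074
Denominator Σ(y_t−ȳ)² = 616.1818
r_1 = 288.1074 / 616.1818 = 0.468

0.468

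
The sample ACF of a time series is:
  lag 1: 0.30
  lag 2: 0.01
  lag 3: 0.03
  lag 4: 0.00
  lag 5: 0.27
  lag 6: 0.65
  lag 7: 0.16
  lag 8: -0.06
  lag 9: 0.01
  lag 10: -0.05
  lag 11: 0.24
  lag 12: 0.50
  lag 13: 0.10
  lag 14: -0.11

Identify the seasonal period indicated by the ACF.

6

The largest autocorrelation is r_6 = 0.65, with a weaker echo at lag 12 (0.50); the remaining lags stay at or below 0.30. The elevated value at lag 1 (0.30), dropping to 0.01 at lag 2, reflects decaying short-term dependence rather than seasonality.
The dominant spike at lag 6 indicates a seasonal period of 6.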